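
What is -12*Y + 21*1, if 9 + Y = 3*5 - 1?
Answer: -39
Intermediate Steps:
Y = 5 (Y = -9 + (3*5 - 1) = -9 + (15 - 1) = -9 + 14 = 5)
-12*Y + 21*1 = -12*5 + 21*1 = -60 + 21 = -39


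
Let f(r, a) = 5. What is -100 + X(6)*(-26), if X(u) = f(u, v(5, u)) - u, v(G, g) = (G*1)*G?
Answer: -74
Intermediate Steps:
v(G, g) = G² (v(G, g) = G*G = G²)
X(u) = 5 - u
-100 + X(6)*(-26) = -100 + (5 - 1*6)*(-26) = -100 + (5 - 6)*(-26) = -100 - 1*(-26) = -100 + 26 = -74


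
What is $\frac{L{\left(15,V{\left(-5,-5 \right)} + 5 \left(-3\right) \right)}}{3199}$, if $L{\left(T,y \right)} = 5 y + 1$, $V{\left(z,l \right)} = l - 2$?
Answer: $- \frac{109}{3199} \approx -0.034073$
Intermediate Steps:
$V{\left(z,l \right)} = -2 + l$ ($V{\left(z,l \right)} = l - 2 = -2 + l$)
$L{\left(T,y \right)} = 1 + 5 y$
$\frac{L{\left(15,V{\left(-5,-5 \right)} + 5 \left(-3\right) \right)}}{3199} = \frac{1 + 5 \left(\left(-2 - 5\right) + 5 \left(-3\right)\right)}{3199} = \frac{1 + 5 \left(-7 - 15\right)}{3199} = \frac{1 + 5 \left(-22\right)}{3199} = \frac{1 - 110}{3199} = \frac{1}{3199} \left(-109\right) = - \frac{109}{3199}$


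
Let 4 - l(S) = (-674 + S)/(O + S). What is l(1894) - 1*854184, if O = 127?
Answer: -1726299000/2021 ≈ -8.5418e+5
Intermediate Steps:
l(S) = 4 - (-674 + S)/(127 + S)
l(1894) - 1*854184 = 3*(394 + 1894)/(127 + 1894) - 1*854184 = 3*2288/2021 - 854184 = 3*(1/2021)*2288 - 854184 = 6864/2021 - 854184 = -1726299000/2021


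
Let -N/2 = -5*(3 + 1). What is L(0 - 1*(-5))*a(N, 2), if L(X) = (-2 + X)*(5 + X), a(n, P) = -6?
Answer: -180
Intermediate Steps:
N = 40 (N = -(-10)*(3 + 1) = -(-10)*4 = -2*(-20) = 40)
L(0 - 1*(-5))*a(N, 2) = (-10 + (0 - 1*(-5))² + 3*(0 - 1*(-5)))*(-6) = (-10 + (0 + 5)² + 3*(0 + 5))*(-6) = (-10 + 5² + 3*5)*(-6) = (-10 + 25 + 15)*(-6) = 30*(-6) = -180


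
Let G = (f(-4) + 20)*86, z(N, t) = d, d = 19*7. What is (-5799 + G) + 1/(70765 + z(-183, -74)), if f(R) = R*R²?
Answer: -679415533/70898 ≈ -9583.0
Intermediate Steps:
f(R) = R³
d = 133
z(N, t) = 133
G = -3784 (G = ((-4)³ + 20)*86 = (-64 + 20)*86 = -44*86 = -3784)
(-5799 + G) + 1/(70765 + z(-183, -74)) = (-5799 - 3784) + 1/(70765 + 133) = -9583 + 1/70898 = -679415533/70898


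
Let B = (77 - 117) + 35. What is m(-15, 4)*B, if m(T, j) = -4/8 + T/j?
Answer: 85/4 ≈ 21.250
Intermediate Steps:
m(T, j) = -1/2 + T/j (m(T, j) = -4*1/8 + T/j = -1/2 + T/j)
B = -5 (B = -40 + 35 = -5)
m(-15, 4)*B = ((-15 - 1/2*4)/4)*(-5) = ((-15 - 2)/4)*(-5) = ((1/4)*(-17))*(-5) = -17/4*(-5) = 85/4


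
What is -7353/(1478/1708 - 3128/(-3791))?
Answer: -466773342/107311 ≈ -4349.7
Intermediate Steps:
-7353/(1478/1708 - 3128/(-3791)) = -7353/(1478*(1/1708) - 3128*(-1/3791)) = -7353/(739/854 + 184/223) = -7353/321933/190442 = -7353*190442/321933 = -466773342/107311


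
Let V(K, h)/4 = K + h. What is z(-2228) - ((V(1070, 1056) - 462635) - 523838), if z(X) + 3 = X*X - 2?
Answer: 5941948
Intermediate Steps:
V(K, h) = 4*K + 4*h (V(K, h) = 4*(K + h) = 4*K + 4*h)
z(X) = -5 + X**2 (z(X) = -3 + (X*X - 2) = -3 + (X**2 - 2) = -3 + (-2 + X**2) = -5 + X**2)
z(-2228) - ((V(1070, 1056) - 462635) - 523838) = (-5 + (-2228)**2) - (((4*1070 + 4*1056) - 462635) - 523838) = (-5 + 4963984) - (((4280 + 4224) - 462635) - 523838) = 4963979 - ((8504 - 462635) - 523838) = 4963979 - (-454131 - 523838) = 4963979 - 1*(-977969) = 4963979 + 977969 = 5941948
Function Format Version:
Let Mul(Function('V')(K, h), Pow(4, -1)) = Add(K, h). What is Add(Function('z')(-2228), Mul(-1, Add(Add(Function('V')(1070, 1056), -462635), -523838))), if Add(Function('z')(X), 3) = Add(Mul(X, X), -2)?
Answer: 5941948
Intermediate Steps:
Function('V')(K, h) = Add(Mul(4, K), Mul(4, h)) (Function('V')(K, h) = Mul(4, Add(K, h)) = Add(Mul(4, K), Mul(4, h)))
Function('z')(X) = Add(-5, Pow(X, 2)) (Function('z')(X) = Add(-3, Add(Mul(X, X), -2)) = Add(-3, Add(Pow(X, 2), -2)) = Add(-3, Add(-2, Pow(X, 2))) = Add(-5, Pow(X, 2)))
Add(Function('z')(-2228), Mul(-1, Add(Add(Function('V')(1070, 1056), -462635), -523838))) = Add(Add(-5, Pow(-2228, 2)), Mul(-1, Add(Add(Add(Mul(4, 1070), Mul(4, 1056)), -462635), -523838))) = Add(Add(-5, 4963984), Mul(-1, Add(Add(Add(4280, 4224), -462635), -523838))) = Add(4963979, Mul(-1, Add(Add(8504, -462635), -523838))) = Add(4963979, Mul(-1, Add(-454131, -523838))) = Add(4963979, Mul(-1, -977969)) = Add(4963979, 977969) = 5941948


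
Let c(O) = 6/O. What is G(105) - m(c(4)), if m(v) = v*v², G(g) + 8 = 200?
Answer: 1509/8 ≈ 188.63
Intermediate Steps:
G(g) = 192 (G(g) = -8 + 200 = 192)
m(v) = v³
G(105) - m(c(4)) = 192 - (6/4)³ = 192 - (6*(¼))³ = 192 - (3/2)³ = 192 - 1*27/8 = 192 - 27/8 = 1509/8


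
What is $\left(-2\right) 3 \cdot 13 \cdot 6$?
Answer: $-468$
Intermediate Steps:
$\left(-2\right) 3 \cdot 13 \cdot 6 = \left(-6\right) 13 \cdot 6 = \left(-78\right) 6 = -468$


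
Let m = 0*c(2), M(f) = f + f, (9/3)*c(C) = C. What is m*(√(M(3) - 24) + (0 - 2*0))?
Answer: 0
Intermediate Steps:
c(C) = C/3
M(f) = 2*f
m = 0 (m = 0*((⅓)*2) = 0*(⅔) = 0)
m*(√(M(3) - 24) + (0 - 2*0)) = 0*(√(2*3 - 24) + (0 - 2*0)) = 0*(√(6 - 24) + (0 + 0)) = 0*(√(-18) + 0) = 0*(3*I*√2 + 0) = 0*(3*I*√2) = 0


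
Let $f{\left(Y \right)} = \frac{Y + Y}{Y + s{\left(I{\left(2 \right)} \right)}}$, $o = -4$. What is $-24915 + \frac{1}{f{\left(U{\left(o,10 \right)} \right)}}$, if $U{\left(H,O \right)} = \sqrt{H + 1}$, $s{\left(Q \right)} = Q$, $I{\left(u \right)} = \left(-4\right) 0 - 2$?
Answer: $- \frac{49829}{2} + \frac{i \sqrt{3}}{3} \approx -24915.0 + 0.57735 i$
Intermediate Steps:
$I{\left(u \right)} = -2$ ($I{\left(u \right)} = 0 - 2 = -2$)
$U{\left(H,O \right)} = \sqrt{1 + H}$
$f{\left(Y \right)} = \frac{2 Y}{-2 + Y}$ ($f{\left(Y \right)} = \frac{Y + Y}{Y - 2} = \frac{2 Y}{-2 + Y}$)
$-24915 + \frac{1}{f{\left(U{\left(o,10 \right)} \right)}} = -24915 + \frac{1}{2 \sqrt{1 - 4} \frac{1}{-2 + \sqrt{1 - 4}}} = -24915 + \frac{1}{2 \sqrt{-3} \frac{1}{-2 + \sqrt{-3}}} = -24915 + \frac{1}{2 i \sqrt{3} \frac{1}{-2 + i \sqrt{3}}} = -24915 - \frac{i \sqrt{3} \left(-2 + i \sqrt{3}\right)}{6}$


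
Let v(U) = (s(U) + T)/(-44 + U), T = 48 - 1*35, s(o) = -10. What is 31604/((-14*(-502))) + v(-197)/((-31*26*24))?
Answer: 12277902925/2730321776 ≈ 4.4969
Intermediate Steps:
T = 13 (T = 48 - 35 = 13)
v(U) = 3/(-44 + U) (v(U) = (-10 + 13)/(-44 + U) = 3/(-44 + U))
31604/((-14*(-502))) + v(-197)/((-31*26*24)) = 31604/((-14*(-502))) + (3/(-44 - 197))/((-31*26*24)) = 31604/7028 + (3/(-241))/((-806*24)) = 31604*(1/7028) + (3*(-1/241))/(-19344) = 7901/1757 - 3/241*(-1/19344) = 7901/1757 + 1/1553968 = 12277902925/2730321776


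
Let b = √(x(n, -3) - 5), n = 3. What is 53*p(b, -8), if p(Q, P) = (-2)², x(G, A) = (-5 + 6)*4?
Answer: 212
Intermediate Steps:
x(G, A) = 4 (x(G, A) = 1*4 = 4)
b = I (b = √(4 - 5) = √(-1) = I ≈ 1.0*I)
p(Q, P) = 4
53*p(b, -8) = 53*4 = 212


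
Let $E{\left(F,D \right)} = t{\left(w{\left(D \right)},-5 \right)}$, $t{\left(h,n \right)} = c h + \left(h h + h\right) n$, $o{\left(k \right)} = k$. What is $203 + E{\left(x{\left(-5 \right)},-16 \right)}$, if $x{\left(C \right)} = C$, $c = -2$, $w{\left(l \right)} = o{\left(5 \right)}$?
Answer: $43$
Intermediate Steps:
$w{\left(l \right)} = 5$
$t{\left(h,n \right)} = - 2 h + n \left(h + h^{2}\right)$ ($t{\left(h,n \right)} = - 2 h + \left(h h + h\right) n = - 2 h + \left(h^{2} + h\right) n = - 2 h + \left(h + h^{2}\right) n = - 2 h + n \left(h + h^{2}\right)$)
$E{\left(F,D \right)} = -160$ ($E{\left(F,D \right)} = 5 \left(-2 - 5 + 5 \left(-5\right)\right) = 5 \left(-2 - 5 - 25\right) = 5 \left(-32\right) = -160$)
$203 + E{\left(x{\left(-5 \right)},-16 \right)} = 203 - 160 = 43$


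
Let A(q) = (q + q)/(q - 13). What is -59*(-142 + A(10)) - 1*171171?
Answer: -487199/3 ≈ -1.6240e+5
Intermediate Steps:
A(q) = 2*q/(-13 + q) (A(q) = (2*q)/(-13 + q) = 2*q/(-13 + q))
-59*(-142 + A(10)) - 1*171171 = -59*(-142 + 2*10/(-13 + 10)) - 1*171171 = -59*(-142 + 2*10/(-3)) - 171171 = -59*(-142 + 2*10*(-⅓)) - 171171 = -59*(-142 - 20/3) - 171171 = -59*(-446/3) - 171171 = 26314/3 - 171171 = -487199/3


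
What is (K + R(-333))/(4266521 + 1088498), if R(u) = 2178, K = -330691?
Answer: -328513/5355019 ≈ -0.061347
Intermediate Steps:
(K + R(-333))/(4266521 + 1088498) = (-330691 + 2178)/(4266521 + 1088498) = -328513/5355019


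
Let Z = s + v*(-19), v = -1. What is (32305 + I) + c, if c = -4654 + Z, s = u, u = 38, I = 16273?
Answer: 43981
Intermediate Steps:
s = 38
Z = 57 (Z = 38 - 1*(-19) = 38 + 19 = 57)
c = -4597 (c = -4654 + 57 = -4597)
(32305 + I) + c = (32305 + 16273) - 4597 = 48578 - 4597 = 43981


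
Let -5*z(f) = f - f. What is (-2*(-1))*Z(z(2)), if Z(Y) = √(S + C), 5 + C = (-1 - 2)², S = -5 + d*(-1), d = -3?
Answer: 2*√2 ≈ 2.8284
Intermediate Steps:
z(f) = 0 (z(f) = -(f - f)/5 = -⅕*0 = 0)
S = -2 (S = -5 - 3*(-1) = -5 + 3 = -2)
C = 4 (C = -5 + (-1 - 2)² = -5 + (-3)² = -5 + 9 = 4)
Z(Y) = √2 (Z(Y) = √(-2 + 4) = √2)
(-2*(-1))*Z(z(2)) = (-2*(-1))*√2 = 2*√2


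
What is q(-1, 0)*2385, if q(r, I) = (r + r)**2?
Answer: 9540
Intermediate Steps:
q(r, I) = 4*r**2 (q(r, I) = (2*r)**2 = 4*r**2)
q(-1, 0)*2385 = (4*(-1)**2)*2385 = (4*1)*2385 = 4*2385 = 9540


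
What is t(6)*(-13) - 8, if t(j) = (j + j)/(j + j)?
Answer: -21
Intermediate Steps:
t(j) = 1 (t(j) = (2*j)/((2*j)) = (2*j)*(1/(2*j)) = 1)
t(6)*(-13) - 8 = 1*(-13) - 8 = -13 - 8 = -21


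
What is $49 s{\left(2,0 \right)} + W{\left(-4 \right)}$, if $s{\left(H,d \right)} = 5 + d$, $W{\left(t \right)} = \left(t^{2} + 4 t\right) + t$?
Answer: $241$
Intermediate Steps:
$W{\left(t \right)} = t^{2} + 5 t$
$49 s{\left(2,0 \right)} + W{\left(-4 \right)} = 49 \left(5 + 0\right) - 4 \left(5 - 4\right) = 49 \cdot 5 - 4 = 245 - 4 = 241$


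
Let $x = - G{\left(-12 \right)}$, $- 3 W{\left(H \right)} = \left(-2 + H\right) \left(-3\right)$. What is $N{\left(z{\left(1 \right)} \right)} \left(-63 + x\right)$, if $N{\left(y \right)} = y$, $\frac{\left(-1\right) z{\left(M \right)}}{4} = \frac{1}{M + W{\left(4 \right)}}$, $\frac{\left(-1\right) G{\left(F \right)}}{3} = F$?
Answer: $132$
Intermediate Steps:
$W{\left(H \right)} = -2 + H$ ($W{\left(H \right)} = - \frac{\left(-2 + H\right) \left(-3\right)}{3} = - \frac{6 - 3 H}{3} = -2 + H$)
$G{\left(F \right)} = - 3 F$
$z{\left(M \right)} = - \frac{4}{2 + M}$ ($z{\left(M \right)} = - \frac{4}{M + \left(-2 + 4\right)} = - \frac{4}{M + 2} = - \frac{4}{2 + M}$)
$x = -36$ ($x = - \left(-3\right) \left(-12\right) = \left(-1\right) 36 = -36$)
$N{\left(z{\left(1 \right)} \right)} \left(-63 + x\right) = - \frac{4}{2 + 1} \left(-63 - 36\right) = - \frac{4}{3} \left(-99\right) = \left(-4\right) \frac{1}{3} \left(-99\right) = \left(- \frac{4}{3}\right) \left(-99\right) = 132$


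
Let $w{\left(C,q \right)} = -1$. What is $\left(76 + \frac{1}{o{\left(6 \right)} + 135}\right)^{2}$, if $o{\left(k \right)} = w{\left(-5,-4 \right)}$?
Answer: $\frac{103734225}{17956} \approx 5777.1$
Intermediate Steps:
$o{\left(k \right)} = -1$
$\left(76 + \frac{1}{o{\left(6 \right)} + 135}\right)^{2} = \left(76 + \frac{1}{-1 + 135}\right)^{2} = \left(76 + \frac{1}{134}\right)^{2} = \left(\frac{10185}{134}\right)^{2} = \frac{103734225}{17956}$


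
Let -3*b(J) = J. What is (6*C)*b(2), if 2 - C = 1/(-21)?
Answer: -172/21 ≈ -8.1905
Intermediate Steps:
C = 43/21 (C = 2 - 1/(-21) = 2 - 1*(-1/21) = 2 + 1/21 = 43/21 ≈ 2.0476)
b(J) = -J/3
(6*C)*b(2) = (6*(43/21))*(-1/3*2) = (86/7)*(-2/3) = -172/21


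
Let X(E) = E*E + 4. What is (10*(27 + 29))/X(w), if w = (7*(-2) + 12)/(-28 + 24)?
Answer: 2240/17 ≈ 131.76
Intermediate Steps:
w = ½ (w = (-14 + 12)/(-4) = -2*(-¼) = ½ ≈ 0.50000)
X(E) = 4 + E² (X(E) = E² + 4 = 4 + E²)
(10*(27 + 29))/X(w) = (10*(27 + 29))/(4 + (½)²) = (10*56)/(4 + ¼) = 560/(17/4) = 560*(4/17) = 2240/17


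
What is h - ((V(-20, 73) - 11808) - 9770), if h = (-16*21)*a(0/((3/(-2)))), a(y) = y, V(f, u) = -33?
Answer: 21611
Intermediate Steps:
h = 0 (h = (-16*21)*(0/((3/(-2)))) = -0/(3*(-½)) = -0/(-3/2) = -0*(-2)/3 = -336*0 = 0)
h - ((V(-20, 73) - 11808) - 9770) = 0 - ((-33 - 11808) - 9770) = 0 - (-11841 - 9770) = 0 - 1*(-21611) = 0 + 21611 = 21611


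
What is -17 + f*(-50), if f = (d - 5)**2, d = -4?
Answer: -4067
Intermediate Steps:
f = 81 (f = (-4 - 5)**2 = (-9)**2 = 81)
-17 + f*(-50) = -17 + 81*(-50) = -17 - 4050 = -4067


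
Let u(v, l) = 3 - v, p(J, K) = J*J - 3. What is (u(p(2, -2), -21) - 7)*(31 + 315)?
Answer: -1730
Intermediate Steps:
p(J, K) = -3 + J² (p(J, K) = J² - 3 = -3 + J²)
(u(p(2, -2), -21) - 7)*(31 + 315) = ((3 - (-3 + 2²)) - 7)*(31 + 315) = ((3 - (-3 + 4)) - 7)*346 = ((3 - 1*1) - 7)*346 = ((3 - 1) - 7)*346 = (2 - 7)*346 = -5*346 = -1730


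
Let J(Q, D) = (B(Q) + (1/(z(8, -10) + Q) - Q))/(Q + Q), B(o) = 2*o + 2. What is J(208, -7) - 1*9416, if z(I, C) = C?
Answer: -775535507/82368 ≈ -9415.5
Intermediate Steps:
B(o) = 2 + 2*o
J(Q, D) = (2 + Q + 1/(-10 + Q))/(2*Q) (J(Q, D) = ((2 + 2*Q) + (1/(-10 + Q) - Q))/(Q + Q) = (2 + Q + 1/(-10 + Q))/((2*Q)) = (2 + Q + 1/(-10 + Q))*(1/(2*Q)) = (2 + Q + 1/(-10 + Q))/(2*Q))
J(208, -7) - 1*9416 = (½)*(-19 + 208² - 8*208)/(208*(-10 + 208)) - 1*9416 = (½)*(1/208)*(-19 + 43264 - 1664)/198 - 9416 = (½)*(1/208)*(1/198)*41581 - 9416 = 41581/82368 - 9416 = -775535507/82368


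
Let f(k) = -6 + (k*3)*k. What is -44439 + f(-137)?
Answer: 11862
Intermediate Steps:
f(k) = -6 + 3*k**2 (f(k) = -6 + (3*k)*k = -6 + 3*k**2)
-44439 + f(-137) = -44439 + (-6 + 3*(-137)**2) = -44439 + (-6 + 3*18769) = -44439 + (-6 + 56307) = -44439 + 56301 = 11862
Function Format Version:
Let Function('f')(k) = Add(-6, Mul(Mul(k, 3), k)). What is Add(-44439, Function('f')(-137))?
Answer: 11862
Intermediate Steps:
Function('f')(k) = Add(-6, Mul(3, Pow(k, 2))) (Function('f')(k) = Add(-6, Mul(Mul(3, k), k)) = Add(-6, Mul(3, Pow(k, 2))))
Add(-44439, Function('f')(-137)) = Add(-44439, Add(-6, Mul(3, Pow(-137, 2)))) = Add(-44439, Add(-6, Mul(3, 18769))) = Add(-44439, Add(-6, 56307)) = Add(-44439, 56301) = 11862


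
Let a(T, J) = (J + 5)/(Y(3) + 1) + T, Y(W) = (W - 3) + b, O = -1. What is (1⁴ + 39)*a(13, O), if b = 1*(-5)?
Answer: 480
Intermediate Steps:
b = -5
Y(W) = -8 + W (Y(W) = (W - 3) - 5 = (-3 + W) - 5 = -8 + W)
a(T, J) = -5/4 + T - J/4 (a(T, J) = (J + 5)/((-8 + 3) + 1) + T = (5 + J)/(-5 + 1) + T = (5 + J)/(-4) + T = (5 + J)*(-¼) + T = (-5/4 - J/4) + T = -5/4 + T - J/4)
(1⁴ + 39)*a(13, O) = (1⁴ + 39)*(-5/4 + 13 - ¼*(-1)) = (1 + 39)*(-5/4 + 13 + ¼) = 40*12 = 480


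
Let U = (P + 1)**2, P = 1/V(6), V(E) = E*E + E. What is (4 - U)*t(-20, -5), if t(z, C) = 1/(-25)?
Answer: -5207/44100 ≈ -0.11807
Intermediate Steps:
t(z, C) = -1/25
V(E) = E + E**2 (V(E) = E**2 + E = E + E**2)
P = 1/42 (P = 1/(6*(1 + 6)) = 1/(6*7) = 1/42 ≈ 0.023810)
U = 1849/1764 (U = (1/42 + 1)**2 = (43/42)**2 = 1849/1764 ≈ 1.0482)
(4 - U)*t(-20, -5) = (4 - 1*1849/1764)*(-1/25) = (4 - 1849/1764)*(-1/25) = (5207/1764)*(-1/25) = -5207/44100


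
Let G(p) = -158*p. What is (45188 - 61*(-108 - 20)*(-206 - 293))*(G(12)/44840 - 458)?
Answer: 9886786546308/5605 ≈ 1.7639e+9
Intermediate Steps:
(45188 - 61*(-108 - 20)*(-206 - 293))*(G(12)/44840 - 458) = (45188 - 61*(-108 - 20)*(-206 - 293))*(-158*12/44840 - 458) = (45188 - (-7808)*(-499))*(-1896*1/44840 - 458) = (45188 - 61*63872)*(-237/5605 - 458) = (45188 - 3896192)*(-2567327/5605) = -3851004*(-2567327/5605) = 9886786546308/5605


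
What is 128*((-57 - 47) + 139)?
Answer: 4480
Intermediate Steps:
128*((-57 - 47) + 139) = 128*(-104 + 139) = 128*35 = 4480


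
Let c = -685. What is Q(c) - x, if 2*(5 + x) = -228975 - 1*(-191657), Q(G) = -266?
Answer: 18398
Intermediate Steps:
x = -18664 (x = -5 + (-228975 - 1*(-191657))/2 = -5 + (-228975 + 191657)/2 = -5 + (½)*(-37318) = -5 - 18659 = -18664)
Q(c) - x = -266 - 1*(-18664) = -266 + 18664 = 18398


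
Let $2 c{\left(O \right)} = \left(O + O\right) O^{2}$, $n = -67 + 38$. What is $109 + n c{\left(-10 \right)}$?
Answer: $29109$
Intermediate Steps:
$n = -29$
$c{\left(O \right)} = O^{3}$ ($c{\left(O \right)} = \frac{\left(O + O\right) O^{2}}{2} = \frac{2 O O^{2}}{2} = \frac{2 O^{3}}{2} = O^{3}$)
$109 + n c{\left(-10 \right)} = 109 - 29 \left(-10\right)^{3} = 109 - -29000 = 109 + 29000 = 29109$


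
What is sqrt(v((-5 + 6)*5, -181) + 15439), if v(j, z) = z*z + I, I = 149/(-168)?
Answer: sqrt(340092942)/84 ≈ 219.54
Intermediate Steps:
I = -149/168 (I = 149*(-1/168) = -149/168 ≈ -0.88690)
v(j, z) = -149/168 + z**2 (v(j, z) = z*z - 149/168 = z**2 - 149/168 = -149/168 + z**2)
sqrt(v((-5 + 6)*5, -181) + 15439) = sqrt((-149/168 + (-181)**2) + 15439) = sqrt((-149/168 + 32761) + 15439) = sqrt(5503699/168 + 15439) = sqrt(8097451/168) = sqrt(340092942)/84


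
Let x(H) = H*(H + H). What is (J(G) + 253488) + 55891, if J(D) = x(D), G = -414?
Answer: 652171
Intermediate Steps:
x(H) = 2*H**2 (x(H) = H*(2*H) = 2*H**2)
J(D) = 2*D**2
(J(G) + 253488) + 55891 = (2*(-414)**2 + 253488) + 55891 = (2*171396 + 253488) + 55891 = (342792 + 253488) + 55891 = 596280 + 55891 = 652171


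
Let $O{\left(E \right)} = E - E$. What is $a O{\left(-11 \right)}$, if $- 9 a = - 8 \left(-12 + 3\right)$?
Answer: $0$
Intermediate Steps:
$O{\left(E \right)} = 0$
$a = -8$ ($a = - \frac{\left(-8\right) \left(-12 + 3\right)}{9} = - \frac{\left(-8\right) \left(-9\right)}{9} = \left(- \frac{1}{9}\right) 72 = -8$)
$a O{\left(-11 \right)} = \left(-8\right) 0 = 0$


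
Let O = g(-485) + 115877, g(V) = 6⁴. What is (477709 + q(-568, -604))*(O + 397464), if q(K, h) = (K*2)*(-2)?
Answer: 247015981897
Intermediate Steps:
g(V) = 1296
q(K, h) = -4*K (q(K, h) = (2*K)*(-2) = -4*K)
O = 117173 (O = 1296 + 115877 = 117173)
(477709 + q(-568, -604))*(O + 397464) = (477709 - 4*(-568))*(117173 + 397464) = (477709 + 2272)*514637 = 479981*514637 = 247015981897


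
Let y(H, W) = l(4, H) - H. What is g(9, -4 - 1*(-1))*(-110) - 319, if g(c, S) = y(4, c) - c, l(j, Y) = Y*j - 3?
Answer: -319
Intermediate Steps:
l(j, Y) = -3 + Y*j
y(H, W) = -3 + 3*H (y(H, W) = (-3 + H*4) - H = (-3 + 4*H) - H = -3 + 3*H)
g(c, S) = 9 - c (g(c, S) = (-3 + 3*4) - c = (-3 + 12) - c = 9 - c)
g(9, -4 - 1*(-1))*(-110) - 319 = (9 - 1*9)*(-110) - 319 = (9 - 9)*(-110) - 319 = 0*(-110) - 319 = 0 - 319 = -319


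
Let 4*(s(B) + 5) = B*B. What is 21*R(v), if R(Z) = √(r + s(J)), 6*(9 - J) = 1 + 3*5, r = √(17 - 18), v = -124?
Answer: 7*√(181 + 36*I)/2 ≈ 47.318 + 4.66*I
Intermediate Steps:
r = I (r = √(-1) = I ≈ 1.0*I)
J = 19/3 (J = 9 - (1 + 3*5)/6 = 9 - (1 + 15)/6 = 9 - ⅙*16 = 9 - 8/3 = 19/3 ≈ 6.3333)
s(B) = -5 + B²/4 (s(B) = -5 + (B*B)/4 = -5 + B²/4)
R(Z) = √(181/36 + I) (R(Z) = √(I + (-5 + (19/3)²/4)) = √(I + (-5 + (¼)*(361/9))) = √(I + (-5 + 361/36)) = √(I + 181/36) = √(181/36 + I))
21*R(v) = 21*(√(181 + 36*I)/6) = 7*√(181 + 36*I)/2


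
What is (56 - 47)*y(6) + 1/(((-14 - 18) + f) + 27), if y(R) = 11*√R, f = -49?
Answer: -1/54 + 99*√6 ≈ 242.48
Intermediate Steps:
(56 - 47)*y(6) + 1/(((-14 - 18) + f) + 27) = (56 - 47)*(11*√6) + 1/(((-14 - 18) - 49) + 27) = 9*(11*√6) + 1/((-32 - 49) + 27) = 99*√6 + 1/(-81 + 27) = 99*√6 + 1/(-54) = 99*√6 - 1/54 = -1/54 + 99*√6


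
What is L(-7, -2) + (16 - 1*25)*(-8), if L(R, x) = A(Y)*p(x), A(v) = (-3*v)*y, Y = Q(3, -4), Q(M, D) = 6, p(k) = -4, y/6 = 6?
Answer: 2664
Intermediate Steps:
y = 36 (y = 6*6 = 36)
Y = 6
A(v) = -108*v (A(v) = -3*v*36 = -108*v)
L(R, x) = 2592 (L(R, x) = -108*6*(-4) = -648*(-4) = 2592)
L(-7, -2) + (16 - 1*25)*(-8) = 2592 + (16 - 1*25)*(-8) = 2592 + (16 - 25)*(-8) = 2592 - 9*(-8) = 2592 + 72 = 2664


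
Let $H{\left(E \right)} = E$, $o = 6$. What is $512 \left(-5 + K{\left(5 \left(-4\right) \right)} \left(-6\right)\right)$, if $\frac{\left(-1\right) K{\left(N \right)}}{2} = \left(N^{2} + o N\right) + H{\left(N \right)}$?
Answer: $1594880$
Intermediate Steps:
$K{\left(N \right)} = - 14 N - 2 N^{2}$ ($K{\left(N \right)} = - 2 \left(\left(N^{2} + 6 N\right) + N\right) = - 2 \left(N^{2} + 7 N\right) = - 14 N - 2 N^{2}$)
$512 \left(-5 + K{\left(5 \left(-4\right) \right)} \left(-6\right)\right) = 512 \left(-5 + 2 \cdot 5 \left(-4\right) \left(-7 - 5 \left(-4\right)\right) \left(-6\right)\right) = 512 \left(-5 + 2 \left(-20\right) \left(-7 - -20\right) \left(-6\right)\right) = 512 \left(-5 + 2 \left(-20\right) \left(-7 + 20\right) \left(-6\right)\right) = 512 \left(-5 + 2 \left(-20\right) 13 \left(-6\right)\right) = 512 \left(-5 - -3120\right) = 512 \left(-5 + 3120\right) = 512 \cdot 3115 = 1594880$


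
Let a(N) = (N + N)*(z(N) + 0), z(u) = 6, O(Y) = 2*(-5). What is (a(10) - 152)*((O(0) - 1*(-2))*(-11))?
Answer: -2816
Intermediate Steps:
O(Y) = -10
a(N) = 12*N (a(N) = (N + N)*(6 + 0) = (2*N)*6 = 12*N)
(a(10) - 152)*((O(0) - 1*(-2))*(-11)) = (12*10 - 152)*((-10 - 1*(-2))*(-11)) = (120 - 152)*((-10 + 2)*(-11)) = -(-256)*(-11) = -32*88 = -2816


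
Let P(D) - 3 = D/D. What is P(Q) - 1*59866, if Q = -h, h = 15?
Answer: -59862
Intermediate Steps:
Q = -15 (Q = -1*15 = -15)
P(D) = 4 (P(D) = 3 + D/D = 3 + 1 = 4)
P(Q) - 1*59866 = 4 - 1*59866 = 4 - 59866 = -59862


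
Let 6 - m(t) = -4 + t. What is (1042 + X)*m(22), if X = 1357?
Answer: -28788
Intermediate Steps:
m(t) = 10 - t (m(t) = 6 - (-4 + t) = 6 + (4 - t) = 10 - t)
(1042 + X)*m(22) = (1042 + 1357)*(10 - 1*22) = 2399*(10 - 22) = 2399*(-12) = -28788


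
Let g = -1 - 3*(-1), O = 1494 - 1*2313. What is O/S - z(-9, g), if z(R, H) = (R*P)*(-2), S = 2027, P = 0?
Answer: -819/2027 ≈ -0.40405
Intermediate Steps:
O = -819 (O = 1494 - 2313 = -819)
g = 2 (g = -1 + 3 = 2)
z(R, H) = 0 (z(R, H) = (R*0)*(-2) = 0*(-2) = 0)
O/S - z(-9, g) = -819/2027 - 1*0 = -819*1/2027 + 0 = -819/2027 + 0 = -819/2027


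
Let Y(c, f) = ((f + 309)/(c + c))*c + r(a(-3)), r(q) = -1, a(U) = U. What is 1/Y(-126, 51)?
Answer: 1/179 ≈ 0.0055866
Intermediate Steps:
Y(c, f) = 307/2 + f/2 (Y(c, f) = ((f + 309)/(c + c))*c - 1 = ((309 + f)/((2*c)))*c - 1 = ((309 + f)*(1/(2*c)))*c - 1 = ((309 + f)/(2*c))*c - 1 = (309/2 + f/2) - 1 = 307/2 + f/2)
1/Y(-126, 51) = 1/(307/2 + (1/2)*51) = 1/(307/2 + 51/2) = 1/179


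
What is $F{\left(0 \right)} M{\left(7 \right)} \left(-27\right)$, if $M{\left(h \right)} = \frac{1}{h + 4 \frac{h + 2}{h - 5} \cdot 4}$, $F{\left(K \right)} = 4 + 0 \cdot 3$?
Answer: $- \frac{108}{79} \approx -1.3671$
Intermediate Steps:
$F{\left(K \right)} = 4$ ($F{\left(K \right)} = 4 + 0 = 4$)
$M{\left(h \right)} = \frac{1}{h + \frac{16 \left(2 + h\right)}{-5 + h}}$ ($M{\left(h \right)} = \frac{1}{h + 4 \frac{2 + h}{-5 + h} 4} = \frac{1}{h + \frac{4 \left(2 + h\right)}{-5 + h} 4} = \frac{1}{h + \frac{16 \left(2 + h\right)}{-5 + h}}$)
$F{\left(0 \right)} M{\left(7 \right)} \left(-27\right) = 4 \frac{-5 + 7}{32 + 7^{2} + 11 \cdot 7} \left(-27\right) = 4 \frac{1}{32 + 49 + 77} \cdot 2 \left(-27\right) = 4 \cdot \frac{1}{158} \cdot 2 \left(-27\right) = 4 \cdot \frac{1}{79} \left(-27\right) = \frac{4}{79} \left(-27\right) = - \frac{108}{79}$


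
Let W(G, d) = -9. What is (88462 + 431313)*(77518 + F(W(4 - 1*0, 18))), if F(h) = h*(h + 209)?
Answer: 39356323450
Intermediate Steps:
F(h) = h*(209 + h)
(88462 + 431313)*(77518 + F(W(4 - 1*0, 18))) = (88462 + 431313)*(77518 - 9*(209 - 9)) = 519775*(77518 - 9*200) = 519775*(77518 - 1800) = 519775*75718 = 39356323450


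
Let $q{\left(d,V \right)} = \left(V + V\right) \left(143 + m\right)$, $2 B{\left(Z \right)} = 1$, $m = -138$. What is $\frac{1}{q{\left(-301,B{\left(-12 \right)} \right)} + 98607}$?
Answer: $\frac{1}{98612} \approx 1.0141 \cdot 10^{-5}$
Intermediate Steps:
$B{\left(Z \right)} = \frac{1}{2}$ ($B{\left(Z \right)} = \frac{1}{2} \cdot 1 = \frac{1}{2}$)
$q{\left(d,V \right)} = 10 V$ ($q{\left(d,V \right)} = \left(V + V\right) \left(143 - 138\right) = 2 V 5 = 10 V$)
$\frac{1}{q{\left(-301,B{\left(-12 \right)} \right)} + 98607} = \frac{1}{10 \cdot \frac{1}{2} + 98607} = \frac{1}{5 + 98607} = \frac{1}{98612}$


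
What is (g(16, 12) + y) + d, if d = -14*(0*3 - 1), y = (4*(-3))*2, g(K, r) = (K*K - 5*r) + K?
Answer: 202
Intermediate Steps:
g(K, r) = K + K² - 5*r (g(K, r) = (K² - 5*r) + K = K + K² - 5*r)
y = -24 (y = -12*2 = -24)
d = 14 (d = -14*(0 - 1) = -14*(-1) = 14)
(g(16, 12) + y) + d = ((16 + 16² - 5*12) - 24) + 14 = ((16 + 256 - 60) - 24) + 14 = (212 - 24) + 14 = 188 + 14 = 202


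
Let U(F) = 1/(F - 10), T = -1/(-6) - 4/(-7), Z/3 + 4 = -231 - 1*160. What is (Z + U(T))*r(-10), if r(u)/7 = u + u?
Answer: 64540980/389 ≈ 1.6592e+5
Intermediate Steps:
r(u) = 14*u (r(u) = 7*(u + u) = 7*(2*u) = 14*u)
Z = -1185 (Z = -12 + 3*(-231 - 1*160) = -12 + 3*(-231 - 160) = -12 + 3*(-391) = -12 - 1173 = -1185)
T = 31/42 (T = -1*(-⅙) - 4*(-⅐) = ⅙ + 4/7 = 31/42 ≈ 0.73810)
U(F) = 1/(-10 + F)
(Z + U(T))*r(-10) = (-1185 + 1/(-10 + 31/42))*(14*(-10)) = (-1185 + 1/(-389/42))*(-140) = (-1185 - 42/389)*(-140) = -461007/389*(-140) = 64540980/389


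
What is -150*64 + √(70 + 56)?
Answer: -9600 + 3*√14 ≈ -9588.8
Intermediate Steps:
-150*64 + √(70 + 56) = -9600 + √126 = -9600 + 3*√14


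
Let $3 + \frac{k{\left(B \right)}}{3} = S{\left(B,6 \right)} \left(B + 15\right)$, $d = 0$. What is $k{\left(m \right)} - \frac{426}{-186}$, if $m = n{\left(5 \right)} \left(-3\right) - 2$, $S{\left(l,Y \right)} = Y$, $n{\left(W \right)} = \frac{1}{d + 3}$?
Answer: $\frac{6488}{31} \approx 209.29$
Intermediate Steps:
$n{\left(W \right)} = \frac{1}{3}$ ($n{\left(W \right)} = \frac{1}{0 + 3} = \frac{1}{3}$)
$m = -3$ ($m = \frac{1}{3} \left(-3\right) - 2 = -1 - 2 = -3$)
$k{\left(B \right)} = 261 + 18 B$ ($k{\left(B \right)} = -9 + 3 \cdot 6 \left(B + 15\right) = -9 + 3 \cdot 6 \left(15 + B\right) = -9 + 3 \left(90 + 6 B\right) = -9 + \left(270 + 18 B\right) = 261 + 18 B$)
$k{\left(m \right)} - \frac{426}{-186} = \left(261 + 18 \left(-3\right)\right) - \frac{426}{-186} = \left(261 - 54\right) - - \frac{71}{31} = 207 + \frac{71}{31} = \frac{6488}{31}$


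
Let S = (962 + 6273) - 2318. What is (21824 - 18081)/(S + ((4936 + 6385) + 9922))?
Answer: 3743/26160 ≈ 0.14308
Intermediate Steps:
S = 4917 (S = 7235 - 2318 = 4917)
(21824 - 18081)/(S + ((4936 + 6385) + 9922)) = (21824 - 18081)/(4917 + ((4936 + 6385) + 9922)) = 3743/(4917 + (11321 + 9922)) = 3743/(4917 + 21243) = 3743/26160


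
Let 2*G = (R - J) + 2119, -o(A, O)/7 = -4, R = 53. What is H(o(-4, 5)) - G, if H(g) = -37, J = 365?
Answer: -1881/2 ≈ -940.50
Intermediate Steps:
o(A, O) = 28 (o(A, O) = -7*(-4) = 28)
G = 1807/2 (G = ((53 - 1*365) + 2119)/2 = ((53 - 365) + 2119)/2 = (-312 + 2119)/2 = (½)*1807 = 1807/2 ≈ 903.50)
H(o(-4, 5)) - G = -37 - 1*1807/2 = -37 - 1807/2 = -1881/2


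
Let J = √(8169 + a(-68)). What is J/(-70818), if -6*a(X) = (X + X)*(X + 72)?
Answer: -√74337/212454 ≈ -0.0012833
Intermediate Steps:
a(X) = -X*(72 + X)/3 (a(X) = -(X + X)*(X + 72)/6 = -2*X*(72 + X)/6 = -X*(72 + X)/3)
J = √74337/3 (J = √(8169 - ⅓*(-68)*(72 - 68)) = √(8169 - ⅓*(-68)*4) = √(8169 + 272/3) = √(24779/3) = √74337/3 ≈ 90.883)
J/(-70818) = (√74337/3)/(-70818) = (√74337/3)*(-1/70818) = -√74337/212454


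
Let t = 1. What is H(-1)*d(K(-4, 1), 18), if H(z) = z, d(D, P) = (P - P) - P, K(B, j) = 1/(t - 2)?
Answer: 18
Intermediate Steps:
K(B, j) = -1 (K(B, j) = 1/(1 - 2) = 1/(-1) = -1)
d(D, P) = -P (d(D, P) = 0 - P = -P)
H(-1)*d(K(-4, 1), 18) = -(-1)*18 = -1*(-18) = 18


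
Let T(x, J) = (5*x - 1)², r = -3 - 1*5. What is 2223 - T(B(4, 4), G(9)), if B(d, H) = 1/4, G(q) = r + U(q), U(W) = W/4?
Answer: 35567/16 ≈ 2222.9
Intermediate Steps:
r = -8 (r = -3 - 5 = -8)
U(W) = W/4 (U(W) = W*(¼) = W/4)
G(q) = -8 + q/4
B(d, H) = ¼
T(x, J) = (-1 + 5*x)²
2223 - T(B(4, 4), G(9)) = 2223 - (-1 + 5*(¼))² = 2223 - (-1 + 5/4)² = 2223 - (¼)² = 2223 - 1*1/16 = 2223 - 1/16 = 35567/16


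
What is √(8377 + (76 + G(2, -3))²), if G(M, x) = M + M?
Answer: √14777 ≈ 121.56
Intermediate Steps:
G(M, x) = 2*M
√(8377 + (76 + G(2, -3))²) = √(8377 + (76 + 2*2)²) = √(8377 + (76 + 4)²) = √(8377 + 80²) = √(8377 + 6400) = √14777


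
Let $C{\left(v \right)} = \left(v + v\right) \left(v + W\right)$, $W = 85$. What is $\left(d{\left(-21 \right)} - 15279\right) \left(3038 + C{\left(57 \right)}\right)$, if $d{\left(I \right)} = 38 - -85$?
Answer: $-291389256$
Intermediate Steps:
$d{\left(I \right)} = 123$ ($d{\left(I \right)} = 38 + 85 = 123$)
$C{\left(v \right)} = 2 v \left(85 + v\right)$ ($C{\left(v \right)} = \left(v + v\right) \left(v + 85\right) = 2 v \left(85 + v\right)$)
$\left(d{\left(-21 \right)} - 15279\right) \left(3038 + C{\left(57 \right)}\right) = \left(123 - 15279\right) \left(3038 + 2 \cdot 57 \left(85 + 57\right)\right) = - 15156 \left(3038 + 2 \cdot 57 \cdot 142\right) = - 15156 \left(3038 + 16188\right) = \left(-15156\right) 19226 = -291389256$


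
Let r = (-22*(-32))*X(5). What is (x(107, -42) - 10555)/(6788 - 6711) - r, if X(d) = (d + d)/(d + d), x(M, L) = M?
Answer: -64656/77 ≈ -839.69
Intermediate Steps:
X(d) = 1 (X(d) = (2*d)/((2*d)) = (2*d)*(1/(2*d)) = 1)
r = 704 (r = -22*(-32)*1 = 704*1 = 704)
(x(107, -42) - 10555)/(6788 - 6711) - r = (107 - 10555)/(6788 - 6711) - 1*704 = -10448/77 - 704 = -64656/77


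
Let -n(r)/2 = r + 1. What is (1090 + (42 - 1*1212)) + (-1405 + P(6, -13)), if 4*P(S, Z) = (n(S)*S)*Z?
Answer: -1212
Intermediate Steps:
n(r) = -2 - 2*r (n(r) = -2*(r + 1) = -2*(1 + r) = -2 - 2*r)
P(S, Z) = S*Z*(-2 - 2*S)/4 (P(S, Z) = (((-2 - 2*S)*S)*Z)/4 = ((S*(-2 - 2*S))*Z)/4 = (S*Z*(-2 - 2*S))/4 = S*Z*(-2 - 2*S)/4)
(1090 + (42 - 1*1212)) + (-1405 + P(6, -13)) = (1090 + (42 - 1*1212)) + (-1405 - 1/2*6*(-13)*(1 + 6)) = (1090 + (42 - 1212)) + (-1405 - 1/2*6*(-13)*7) = (1090 - 1170) + (-1405 + 273) = -80 - 1132 = -1212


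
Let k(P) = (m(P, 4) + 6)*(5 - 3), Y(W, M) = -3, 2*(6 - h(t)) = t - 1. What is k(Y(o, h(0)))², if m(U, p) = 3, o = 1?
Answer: 324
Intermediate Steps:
h(t) = 13/2 - t/2 (h(t) = 6 - (t - 1)/2 = 6 - (-1 + t)/2 = 6 + (½ - t/2) = 13/2 - t/2)
k(P) = 18 (k(P) = (3 + 6)*(5 - 3) = 9*2 = 18)
k(Y(o, h(0)))² = 18² = 324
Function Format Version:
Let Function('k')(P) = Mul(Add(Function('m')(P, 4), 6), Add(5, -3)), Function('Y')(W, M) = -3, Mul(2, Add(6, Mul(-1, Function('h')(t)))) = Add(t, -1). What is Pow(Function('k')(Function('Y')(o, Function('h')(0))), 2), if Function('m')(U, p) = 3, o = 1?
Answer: 324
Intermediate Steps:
Function('h')(t) = Add(Rational(13, 2), Mul(Rational(-1, 2), t)) (Function('h')(t) = Add(6, Mul(Rational(-1, 2), Add(t, -1))) = Add(6, Mul(Rational(-1, 2), Add(-1, t))) = Add(6, Add(Rational(1, 2), Mul(Rational(-1, 2), t))) = Add(Rational(13, 2), Mul(Rational(-1, 2), t)))
Function('k')(P) = 18 (Function('k')(P) = Mul(Add(3, 6), Add(5, -3)) = Mul(9, 2) = 18)
Pow(Function('k')(Function('Y')(o, Function('h')(0))), 2) = Pow(18, 2) = 324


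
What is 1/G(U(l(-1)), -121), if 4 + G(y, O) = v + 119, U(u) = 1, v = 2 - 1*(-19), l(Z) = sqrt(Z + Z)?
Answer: 1/136 ≈ 0.0073529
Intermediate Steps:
l(Z) = sqrt(2)*sqrt(Z) (l(Z) = sqrt(2*Z) = sqrt(2)*sqrt(Z))
v = 21 (v = 2 + 19 = 21)
G(y, O) = 136 (G(y, O) = -4 + (21 + 119) = -4 + 140 = 136)
1/G(U(l(-1)), -121) = 1/136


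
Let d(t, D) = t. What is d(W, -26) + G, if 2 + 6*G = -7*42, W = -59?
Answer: -325/3 ≈ -108.33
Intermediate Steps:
G = -148/3 (G = -⅓ + (-7*42)/6 = -⅓ + (⅙)*(-294) = -⅓ - 49 = -148/3 ≈ -49.333)
d(W, -26) + G = -59 - 148/3 = -325/3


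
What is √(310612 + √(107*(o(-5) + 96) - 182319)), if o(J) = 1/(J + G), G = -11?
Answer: √(1242448 + I*√2752859)/2 ≈ 557.33 + 0.37213*I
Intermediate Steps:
o(J) = 1/(-11 + J) (o(J) = 1/(J - 11) = 1/(-11 + J))
√(310612 + √(107*(o(-5) + 96) - 182319)) = √(310612 + √(107*(1/(-11 - 5) + 96) - 182319)) = √(310612 + √(107*(1/(-16) + 96) - 182319)) = √(310612 + √(107*(-1/16 + 96) - 182319)) = √(310612 + √(107*(1535/16) - 182319)) = √(310612 + √(164245/16 - 182319)) = √(310612 + √(-2752859/16)) = √(310612 + I*√2752859/4)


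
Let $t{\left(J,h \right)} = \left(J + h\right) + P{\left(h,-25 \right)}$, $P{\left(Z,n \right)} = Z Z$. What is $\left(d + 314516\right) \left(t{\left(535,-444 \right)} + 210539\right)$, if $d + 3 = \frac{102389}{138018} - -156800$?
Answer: $\frac{4420848100143103}{23003} \approx 1.9219 \cdot 10^{11}$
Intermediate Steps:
$P{\left(Z,n \right)} = Z^{2}$
$t{\left(J,h \right)} = J + h + h^{2}$ ($t{\left(J,h \right)} = \left(J + h\right) + h^{2} = J + h + h^{2}$)
$d = \frac{21640910735}{138018}$ ($d = -3 + \left(\frac{102389}{138018} - -156800\right) = -3 + \left(102389 \cdot \frac{1}{138018} + 156800\right) = -3 + \left(\frac{102389}{138018} + 156800\right) = -3 + \frac{21641324789}{138018} = \frac{21640910735}{138018} \approx 1.568 \cdot 10^{5}$)
$\left(d + 314516\right) \left(t{\left(535,-444 \right)} + 210539\right) = \left(\frac{21640910735}{138018} + 314516\right) \left(\left(535 - 444 + \left(-444\right)^{2}\right) + 210539\right) = \frac{65049780023 \left(\left(535 - 444 + 197136\right) + 210539\right)}{138018} = \frac{65049780023 \left(197227 + 210539\right)}{138018} = \frac{65049780023}{138018} \cdot 407766 = \frac{4420848100143103}{23003}$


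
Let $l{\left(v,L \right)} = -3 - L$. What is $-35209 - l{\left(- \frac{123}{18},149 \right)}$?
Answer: $-35057$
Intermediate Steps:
$-35209 - l{\left(- \frac{123}{18},149 \right)} = -35209 - \left(-3 - 149\right) = -35209 - -152 = -35209 + 152 = -35057$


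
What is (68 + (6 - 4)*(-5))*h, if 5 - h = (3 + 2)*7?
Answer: -1740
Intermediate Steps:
h = -30 (h = 5 - (3 + 2)*7 = 5 - 5*7 = 5 - 1*35 = 5 - 35 = -30)
(68 + (6 - 4)*(-5))*h = (68 + (6 - 4)*(-5))*(-30) = (68 + 2*(-5))*(-30) = (68 - 10)*(-30) = 58*(-30) = -1740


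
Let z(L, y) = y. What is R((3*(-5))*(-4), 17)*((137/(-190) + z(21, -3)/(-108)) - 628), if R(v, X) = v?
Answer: -2150131/57 ≈ -37722.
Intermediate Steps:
R((3*(-5))*(-4), 17)*((137/(-190) + z(21, -3)/(-108)) - 628) = ((3*(-5))*(-4))*((137/(-190) - 3/(-108)) - 628) = (-15*(-4))*((137*(-1/190) - 3*(-1/108)) - 628) = 60*((-137/190 + 1/36) - 628) = 60*(-2371/3420 - 628) = 60*(-2150131/3420) = -2150131/57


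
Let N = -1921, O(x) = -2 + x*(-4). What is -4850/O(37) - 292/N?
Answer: 187213/5763 ≈ 32.485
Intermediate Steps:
O(x) = -2 - 4*x
-4850/O(37) - 292/N = -4850/(-2 - 4*37) - 292/(-1921) = -4850/(-2 - 148) - 292*(-1/1921) = -4850/(-150) + 292/1921 = -4850*(-1/150) + 292/1921 = 97/3 + 292/1921 = 187213/5763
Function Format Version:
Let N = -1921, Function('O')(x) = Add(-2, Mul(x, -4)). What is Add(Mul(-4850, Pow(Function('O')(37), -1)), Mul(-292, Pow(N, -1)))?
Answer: Rational(187213, 5763) ≈ 32.485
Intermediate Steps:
Function('O')(x) = Add(-2, Mul(-4, x))
Add(Mul(-4850, Pow(Function('O')(37), -1)), Mul(-292, Pow(N, -1))) = Add(Mul(-4850, Pow(Add(-2, Mul(-4, 37)), -1)), Mul(-292, Pow(-1921, -1))) = Add(Mul(-4850, Pow(Add(-2, -148), -1)), Mul(-292, Rational(-1, 1921))) = Add(Mul(-4850, Pow(-150, -1)), Rational(292, 1921)) = Add(Mul(-4850, Rational(-1, 150)), Rational(292, 1921)) = Add(Rational(97, 3), Rational(292, 1921)) = Rational(187213, 5763)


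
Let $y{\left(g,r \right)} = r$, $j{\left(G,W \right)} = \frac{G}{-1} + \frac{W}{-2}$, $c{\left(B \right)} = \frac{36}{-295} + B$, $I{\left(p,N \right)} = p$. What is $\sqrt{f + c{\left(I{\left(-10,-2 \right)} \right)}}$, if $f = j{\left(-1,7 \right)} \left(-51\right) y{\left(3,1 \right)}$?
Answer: $\frac{\sqrt{40859270}}{590} \approx 10.834$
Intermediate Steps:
$c{\left(B \right)} = - \frac{36}{295} + B$ ($c{\left(B \right)} = 36 \left(- \frac{1}{295}\right) + B = - \frac{36}{295} + B$)
$j{\left(G,W \right)} = - G - \frac{W}{2}$ ($j{\left(G,W \right)} = G \left(-1\right) + W \left(- \frac{1}{2}\right) = - G - \frac{W}{2}$)
$f = \frac{255}{2}$ ($f = \left(\left(-1\right) \left(-1\right) - \frac{7}{2}\right) \left(-51\right) 1 = \left(1 - \frac{7}{2}\right) \left(-51\right) 1 = \left(- \frac{5}{2}\right) \left(-51\right) 1 = \frac{255}{2} \cdot 1 = \frac{255}{2} \approx 127.5$)
$\sqrt{f + c{\left(I{\left(-10,-2 \right)} \right)}} = \sqrt{\frac{255}{2} - \frac{2986}{295}} = \sqrt{\frac{69253}{590}} = \frac{\sqrt{40859270}}{590}$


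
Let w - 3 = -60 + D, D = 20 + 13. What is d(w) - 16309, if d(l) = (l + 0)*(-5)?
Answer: -16189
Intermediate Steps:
D = 33
w = -24 (w = 3 + (-60 + 33) = 3 - 27 = -24)
d(l) = -5*l (d(l) = l*(-5) = -5*l)
d(w) - 16309 = -5*(-24) - 16309 = 120 - 16309 = -16189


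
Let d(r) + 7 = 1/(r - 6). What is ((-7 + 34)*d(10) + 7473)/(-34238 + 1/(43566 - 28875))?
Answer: -428433633/2011961828 ≈ -0.21294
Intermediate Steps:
d(r) = -7 + 1/(-6 + r) (d(r) = -7 + 1/(r - 6) = -7 + 1/(-6 + r))
((-7 + 34)*d(10) + 7473)/(-34238 + 1/(43566 - 28875)) = ((-7 + 34)*((43 - 7*10)/(-6 + 10)) + 7473)/(-34238 + 1/(43566 - 28875)) = (27*((43 - 70)/4) + 7473)/(-34238 + 1/14691) = (27*((1/4)*(-27)) + 7473)/(-34238 + 1/14691) = (27*(-27/4) + 7473)/(-502990457/14691) = (-729/4 + 7473)*(-14691/502990457) = (29163/4)*(-14691/502990457) = -428433633/2011961828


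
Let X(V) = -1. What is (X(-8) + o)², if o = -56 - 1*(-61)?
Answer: 16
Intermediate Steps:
o = 5 (o = -56 + 61 = 5)
(X(-8) + o)² = (-1 + 5)² = 4² = 16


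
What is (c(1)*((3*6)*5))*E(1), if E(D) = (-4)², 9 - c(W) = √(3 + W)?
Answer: 10080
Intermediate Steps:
c(W) = 9 - √(3 + W)
E(D) = 16
(c(1)*((3*6)*5))*E(1) = ((9 - √(3 + 1))*((3*6)*5))*16 = ((9 - √4)*(18*5))*16 = ((9 - 1*2)*90)*16 = ((9 - 2)*90)*16 = (7*90)*16 = 630*16 = 10080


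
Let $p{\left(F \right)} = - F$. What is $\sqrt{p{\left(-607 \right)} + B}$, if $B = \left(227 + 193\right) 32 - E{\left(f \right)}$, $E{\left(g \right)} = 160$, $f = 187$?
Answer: $3 \sqrt{1543} \approx 117.84$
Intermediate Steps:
$B = 13280$ ($B = \left(227 + 193\right) 32 - 160 = 420 \cdot 32 - 160 = 13440 - 160 = 13280$)
$\sqrt{p{\left(-607 \right)} + B} = \sqrt{\left(-1\right) \left(-607\right) + 13280} = \sqrt{607 + 13280} = \sqrt{13887} = 3 \sqrt{1543}$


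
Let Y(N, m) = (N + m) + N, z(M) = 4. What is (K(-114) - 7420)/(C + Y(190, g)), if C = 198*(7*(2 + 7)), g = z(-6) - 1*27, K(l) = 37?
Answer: -2461/4277 ≈ -0.57540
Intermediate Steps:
g = -23 (g = 4 - 1*27 = 4 - 27 = -23)
Y(N, m) = m + 2*N
C = 12474 (C = 198*(7*9) = 198*63 = 12474)
(K(-114) - 7420)/(C + Y(190, g)) = (37 - 7420)/(12474 + (-23 + 2*190)) = -7383/(12474 + (-23 + 380)) = -7383/(12474 + 357) = -7383/12831 = -7383*1/12831 = -2461/4277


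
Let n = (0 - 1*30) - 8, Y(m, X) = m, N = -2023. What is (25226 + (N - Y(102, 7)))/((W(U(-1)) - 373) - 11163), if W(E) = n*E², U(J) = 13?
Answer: -23101/17958 ≈ -1.2864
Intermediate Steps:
n = -38 (n = (0 - 30) - 8 = -30 - 8 = -38)
W(E) = -38*E²
(25226 + (N - Y(102, 7)))/((W(U(-1)) - 373) - 11163) = (25226 + (-2023 - 1*102))/((-38*13² - 373) - 11163) = (25226 + (-2023 - 102))/((-38*169 - 373) - 11163) = (25226 - 2125)/((-6422 - 373) - 11163) = 23101/(-6795 - 11163) = 23101/(-17958) = 23101*(-1/17958) = -23101/17958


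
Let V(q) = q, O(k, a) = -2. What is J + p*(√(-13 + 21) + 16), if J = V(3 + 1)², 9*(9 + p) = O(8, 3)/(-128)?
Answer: -4607/36 - 5183*√2/288 ≈ -153.42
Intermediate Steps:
p = -5183/576 (p = -9 + (-2/(-128))/9 = -9 + (-2*(-1/128))/9 = -9 + (⅑)*(1/64) = -9 + 1/576 = -5183/576 ≈ -8.9983)
J = 16 (J = (3 + 1)² = 4² = 16)
J + p*(√(-13 + 21) + 16) = 16 - 5183*(√(-13 + 21) + 16)/576 = 16 - 5183*(√8 + 16)/576 = 16 - 5183*(2*√2 + 16)/576 = 16 - 5183*(16 + 2*√2)/576 = 16 + (-5183/36 - 5183*√2/288) = -4607/36 - 5183*√2/288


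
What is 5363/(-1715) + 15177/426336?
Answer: -753470471/243722080 ≈ -3.0915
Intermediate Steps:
5363/(-1715) + 15177/426336 = 5363*(-1/1715) + 15177*(1/426336) = -5363/1715 + 5059/142112 = -753470471/243722080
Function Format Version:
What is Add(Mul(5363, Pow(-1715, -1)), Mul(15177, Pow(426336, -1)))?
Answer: Rational(-753470471, 243722080) ≈ -3.0915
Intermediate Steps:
Add(Mul(5363, Pow(-1715, -1)), Mul(15177, Pow(426336, -1))) = Add(Mul(5363, Rational(-1, 1715)), Mul(15177, Rational(1, 426336))) = Add(Rational(-5363, 1715), Rational(5059, 142112)) = Rational(-753470471, 243722080)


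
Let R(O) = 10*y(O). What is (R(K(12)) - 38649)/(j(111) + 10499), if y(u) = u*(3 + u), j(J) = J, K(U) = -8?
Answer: -38249/10610 ≈ -3.6050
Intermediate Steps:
R(O) = 10*O*(3 + O) (R(O) = 10*(O*(3 + O)) = 10*O*(3 + O))
(R(K(12)) - 38649)/(j(111) + 10499) = (10*(-8)*(3 - 8) - 38649)/(111 + 10499) = (10*(-8)*(-5) - 38649)/10610 = (400 - 38649)*(1/10610) = -38249*1/10610 = -38249/10610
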